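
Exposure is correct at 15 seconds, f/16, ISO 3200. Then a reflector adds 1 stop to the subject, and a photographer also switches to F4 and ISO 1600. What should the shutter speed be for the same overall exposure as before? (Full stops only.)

Scene light: 1 stop brighter.
Aperture: f/16 → f/11 → f/8 → f/5.6 → f/4 — 4 stops larger aperture (brighter).
ISO: 3200 → 1600 — 1 stop lower (darker).
Net so far: 4 stops brighter. Shutter speed: 15 → 8 → 4 → 2 → 1.

1 s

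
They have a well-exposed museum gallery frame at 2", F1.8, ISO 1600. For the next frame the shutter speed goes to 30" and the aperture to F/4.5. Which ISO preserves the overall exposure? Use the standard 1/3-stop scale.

Shutter speed: 2 → 2.5 → 3.2 → 4 → 5 → 6 → 8 → 10 → 13 → 15 → 20 → 25 → 30 — 4 stops slower (brighter).
Aperture: f/1.8 → f/2 → f/2.2 → f/2.5 → f/2.8 → f/3.2 → f/3.5 → f/4 → f/4.5 — 2 2/3 stops smaller aperture (darker).
Net change so far: 1 1/3 stops brighter. Offset with the ISO: 1600 → 1250 → 1000 → 800 → 640.

ISO 640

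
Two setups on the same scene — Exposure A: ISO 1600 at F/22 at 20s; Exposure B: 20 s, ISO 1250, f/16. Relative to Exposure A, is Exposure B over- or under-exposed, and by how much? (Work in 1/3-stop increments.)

2/3 stop brighter

Aperture: f/22 → f/20 → f/18 → f/16 — 1 stop opened up (brighter).
Shutter speed: unchanged.
ISO: 1600 → 1250 — 1/3 stop lower (darker).
Net: +1 −1/3 = +2/3 stops.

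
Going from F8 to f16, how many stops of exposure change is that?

f/8 → f/11 → f/16 — count the steps: 2 stops.

2 stops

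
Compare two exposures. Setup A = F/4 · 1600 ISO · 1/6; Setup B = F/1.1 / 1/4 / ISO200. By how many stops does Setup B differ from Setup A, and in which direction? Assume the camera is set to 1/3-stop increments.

1 1/3 stops brighter

Aperture: f/4 → f/3.5 → f/3.2 → f/2.8 → f/2.5 → f/2.2 → f/2 → f/1.8 → f/1.6 → f/1.4 → f/1.2 → f/1.1 — 3 2/3 stops opened up (brighter).
Shutter speed: 1/6 → 1/5 → 1/4 — 2/3 stop longer (brighter).
ISO: 1600 → 1250 → 1000 → 800 → 640 → 500 → 400 → 320 → 250 → 200 — 3 stops lower (darker).
Net: +3 2/3 +2/3 −3 = +1 1/3 stops.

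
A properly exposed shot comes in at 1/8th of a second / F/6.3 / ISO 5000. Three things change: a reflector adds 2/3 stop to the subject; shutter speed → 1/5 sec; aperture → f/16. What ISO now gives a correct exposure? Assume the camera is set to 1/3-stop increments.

Scene light: 2/3 stop brighter.
Shutter speed: 1/8 → 1/6 → 1/5 — 2/3 stop longer (brighter).
Aperture: f/6.3 → f/7.1 → f/8 → f/9 → f/10 → f/11 → f/13 → f/14 → f/16 — 2 2/3 stops narrower (darker).
Net so far: 1 1/3 stops darker. ISO: 5000 → 6400 → 8000 → 10000 → 12800.

ISO 12800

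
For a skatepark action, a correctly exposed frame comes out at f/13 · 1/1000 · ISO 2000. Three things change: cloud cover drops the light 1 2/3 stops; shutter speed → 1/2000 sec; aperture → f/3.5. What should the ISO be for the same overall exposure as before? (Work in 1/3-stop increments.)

Scene light: 1 2/3 stops darker.
Shutter speed: 1/1000 → 1/1250 → 1/1600 → 1/2000 — 1 stop faster (darker).
Aperture: f/13 → f/11 → f/10 → f/9 → f/8 → f/7.1 → f/6.3 → f/5.6 → f/5 → f/4.5 → f/4 → f/3.5 — 3 2/3 stops wider (brighter).
Net so far: 1 stop brighter. ISO: 2000 → 1600 → 1250 → 1000.

ISO 1000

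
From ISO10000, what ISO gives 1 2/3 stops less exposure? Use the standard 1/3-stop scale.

ISO 3200

ISO: 10000 → 8000 → 6400 → 5000 → 4000 → 3200 — 1 2/3 stops lower (darker).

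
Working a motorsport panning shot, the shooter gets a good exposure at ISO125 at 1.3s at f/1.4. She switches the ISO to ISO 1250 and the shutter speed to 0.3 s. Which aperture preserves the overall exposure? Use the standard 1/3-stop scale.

f/2.2

ISO: 125 → 160 → 200 → 250 → 320 → 400 → 500 → 640 → 800 → 1000 → 1250 — 3 1/3 stops raised (brighter).
Shutter speed: 1.3 → 1 → 0.8 → 0.6 → 0.5 → 0.4 → 0.3 — 2 stops shorter (darker).
Net change so far: 1 1/3 stops brighter. Offset with the aperture: f/1.4 → f/1.6 → f/1.8 → f/2 → f/2.2.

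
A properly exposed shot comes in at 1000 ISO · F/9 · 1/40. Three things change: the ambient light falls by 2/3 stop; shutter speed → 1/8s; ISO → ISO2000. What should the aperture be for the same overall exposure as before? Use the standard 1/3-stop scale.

Scene light: 2/3 stop darker.
Shutter speed: 1/40 → 1/30 → 1/25 → 1/20 → 1/15 → 1/13 → 1/10 → 1/8 — 2 1/3 stops slower (brighter).
ISO: 1000 → 1250 → 1600 → 2000 — 1 stop higher (brighter).
Net so far: 2 2/3 stops brighter. Aperture: f/9 → f/10 → f/11 → f/13 → f/14 → f/16 → f/18 → f/20 → f/22.

f/22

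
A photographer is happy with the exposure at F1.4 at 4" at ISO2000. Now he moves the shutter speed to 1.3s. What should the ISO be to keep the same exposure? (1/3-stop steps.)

Shutter speed: 4 → 3.2 → 2.5 → 2 → 1.6 → 1.3 — 1 2/3 stops faster (darker).
Need 1 2/3 stops brighter from the ISO: 2000 → 2500 → 3200 → 4000 → 5000 → 6400.

ISO 6400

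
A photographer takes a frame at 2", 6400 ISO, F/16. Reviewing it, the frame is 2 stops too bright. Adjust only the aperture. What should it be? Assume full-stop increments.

f/32

Overexposed by 2 stops → need 2 stops darker.
Aperture: f/16 → f/22 → f/32.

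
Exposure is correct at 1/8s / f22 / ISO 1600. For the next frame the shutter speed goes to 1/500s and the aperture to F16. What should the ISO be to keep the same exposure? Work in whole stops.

ISO 51200

Shutter speed: 1/8 → 1/15 → 1/30 → 1/60 → 1/125 → 1/250 → 1/500 — 6 stops shorter (darker).
Aperture: f/22 → f/16 — 1 stop opened up (brighter).
Net change so far: 5 stops darker. Offset with the ISO: 1600 → 3200 → 6400 → 12800 → 25600 → 51200.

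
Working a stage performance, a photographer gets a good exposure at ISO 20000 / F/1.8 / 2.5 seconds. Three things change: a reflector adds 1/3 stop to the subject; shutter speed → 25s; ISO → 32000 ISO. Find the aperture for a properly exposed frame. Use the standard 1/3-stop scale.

f/8

Scene light: 1/3 stop brighter.
Shutter speed: 2.5 → 3.2 → 4 → 5 → 6 → 8 → 10 → 13 → 15 → 20 → 25 — 3 1/3 stops slower (brighter).
ISO: 20000 → 25600 → 32000 — 2/3 stop higher (brighter).
Net so far: 4 1/3 stops brighter. Aperture: f/1.8 → f/2 → f/2.2 → f/2.5 → f/2.8 → f/3.2 → f/3.5 → f/4 → f/4.5 → f/5 → f/5.6 → f/6.3 → f/7.1 → f/8.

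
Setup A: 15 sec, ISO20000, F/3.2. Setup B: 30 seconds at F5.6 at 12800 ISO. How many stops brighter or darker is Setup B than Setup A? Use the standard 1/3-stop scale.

Aperture: f/3.2 → f/3.5 → f/4 → f/4.5 → f/5 → f/5.6 — 1 2/3 stops narrower (darker).
Shutter speed: 15 → 20 → 25 → 30 — 1 stop longer (brighter).
ISO: 20000 → 16000 → 12800 — 2/3 stop dropped (darker).
Net: −1 2/3 +1 −2/3 = −1 1/3 stops.

1 1/3 stops darker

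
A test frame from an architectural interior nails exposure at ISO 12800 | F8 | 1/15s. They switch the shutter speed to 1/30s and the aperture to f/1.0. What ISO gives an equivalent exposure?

ISO 400

Shutter speed: 1/15 → 1/30 — 1 stop faster (darker).
Aperture: f/8 → f/5.6 → f/4 → f/2.8 → f/2 → f/1.4 → f/1.0 — 6 stops larger aperture (brighter).
Net change so far: 5 stops brighter. Offset with the ISO: 12800 → 6400 → 3200 → 1600 → 800 → 400.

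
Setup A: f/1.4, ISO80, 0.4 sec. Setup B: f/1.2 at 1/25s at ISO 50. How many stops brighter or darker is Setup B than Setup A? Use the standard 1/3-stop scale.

3 2/3 stops darker

Aperture: f/1.4 → f/1.2 — 1/3 stop wider (brighter).
Shutter speed: 0.4 → 0.3 → 1/4 → 1/5 → 1/6 → 1/8 → 1/10 → 1/13 → 1/15 → 1/20 → 1/25 — 3 1/3 stops faster (darker).
ISO: 80 → 64 → 50 — 2/3 stop dropped (darker).
Net: +1/3 −3 1/3 −2/3 = −3 2/3 stops.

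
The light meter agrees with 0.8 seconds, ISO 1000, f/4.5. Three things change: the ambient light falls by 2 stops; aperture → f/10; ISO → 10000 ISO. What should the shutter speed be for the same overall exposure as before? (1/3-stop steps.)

1.6 s

Scene light: 2 stops darker.
Aperture: f/4.5 → f/5 → f/5.6 → f/6.3 → f/7.1 → f/8 → f/9 → f/10 — 2 1/3 stops smaller aperture (darker).
ISO: 1000 → 1250 → 1600 → 2000 → 2500 → 3200 → 4000 → 5000 → 6400 → 8000 → 10000 — 3 1/3 stops raised (brighter).
Net so far: 1 stop darker. Shutter speed: 0.8 → 1 → 1.3 → 1.6.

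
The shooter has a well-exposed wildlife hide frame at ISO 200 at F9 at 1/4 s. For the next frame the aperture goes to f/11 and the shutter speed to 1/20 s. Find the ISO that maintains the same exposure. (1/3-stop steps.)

ISO 1600

Aperture: f/9 → f/10 → f/11 — 2/3 stop smaller aperture (darker).
Shutter speed: 1/4 → 1/5 → 1/6 → 1/8 → 1/10 → 1/13 → 1/15 → 1/20 — 2 1/3 stops shorter (darker).
Net change so far: 3 stops darker. Offset with the ISO: 200 → 250 → 320 → 400 → 500 → 640 → 800 → 1000 → 1250 → 1600.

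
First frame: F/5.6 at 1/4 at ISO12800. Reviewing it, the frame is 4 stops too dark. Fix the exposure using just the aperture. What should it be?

Underexposed by 4 stops → need 4 stops brighter.
Aperture: f/5.6 → f/4 → f/2.8 → f/2 → f/1.4.

f/1.4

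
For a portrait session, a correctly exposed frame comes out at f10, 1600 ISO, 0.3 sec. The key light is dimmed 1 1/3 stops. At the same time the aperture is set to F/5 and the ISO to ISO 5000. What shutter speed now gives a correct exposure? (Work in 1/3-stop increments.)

Scene light: 1 1/3 stops darker.
Aperture: f/10 → f/9 → f/8 → f/7.1 → f/6.3 → f/5.6 → f/5 — 2 stops opened up (brighter).
ISO: 1600 → 2000 → 2500 → 3200 → 4000 → 5000 — 1 2/3 stops raised (brighter).
Net so far: 2 1/3 stops brighter. Shutter speed: 0.3 → 1/4 → 1/5 → 1/6 → 1/8 → 1/10 → 1/13 → 1/15.

1/15s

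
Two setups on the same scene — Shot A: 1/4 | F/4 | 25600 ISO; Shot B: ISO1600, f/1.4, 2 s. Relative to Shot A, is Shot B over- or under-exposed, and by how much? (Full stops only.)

Aperture: f/4 → f/2.8 → f/2 → f/1.4 — 3 stops wider (brighter).
Shutter speed: 1/4 → 1/2 → 1 → 2 — 3 stops longer (brighter).
ISO: 25600 → 12800 → 6400 → 3200 → 1600 — 4 stops lower (darker).
Net: +3 +3 −4 = +2 stops.

2 stops brighter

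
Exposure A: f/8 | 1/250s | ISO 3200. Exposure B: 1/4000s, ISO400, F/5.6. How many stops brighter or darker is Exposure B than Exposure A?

Aperture: f/8 → f/5.6 — 1 stop wider (brighter).
Shutter speed: 1/250 → 1/500 → 1/1000 → 1/2000 → 1/4000 — 4 stops shorter (darker).
ISO: 3200 → 1600 → 800 → 400 — 3 stops lower (darker).
Net: +1 −4 −3 = −6 stops.

6 stops darker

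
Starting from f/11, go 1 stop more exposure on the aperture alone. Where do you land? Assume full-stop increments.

f/8

Aperture: f/11 → f/8 — 1 stop larger aperture (brighter).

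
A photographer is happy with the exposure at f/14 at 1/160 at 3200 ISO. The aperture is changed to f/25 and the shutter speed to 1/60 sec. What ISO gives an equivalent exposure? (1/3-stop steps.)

Aperture: f/14 → f/16 → f/18 → f/20 → f/22 → f/25 — 1 2/3 stops smaller aperture (darker).
Shutter speed: 1/160 → 1/125 → 1/100 → 1/80 → 1/60 — 1 1/3 stops longer (brighter).
Net change so far: 1/3 stop darker. Offset with the ISO: 3200 → 4000.

ISO 4000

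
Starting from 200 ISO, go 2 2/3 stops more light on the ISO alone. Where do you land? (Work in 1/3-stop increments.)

ISO: 200 → 250 → 320 → 400 → 500 → 640 → 800 → 1000 → 1250 — 2 2/3 stops higher (brighter).

ISO 1250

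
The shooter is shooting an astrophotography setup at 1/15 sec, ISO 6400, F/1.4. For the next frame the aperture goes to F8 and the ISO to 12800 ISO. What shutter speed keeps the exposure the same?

1 s

Aperture: f/1.4 → f/2 → f/2.8 → f/4 → f/5.6 → f/8 — 5 stops narrower (darker).
ISO: 6400 → 12800 — 1 stop higher (brighter).
Net change so far: 4 stops darker. Offset with the shutter speed: 1/15 → 1/8 → 1/4 → 1/2 → 1.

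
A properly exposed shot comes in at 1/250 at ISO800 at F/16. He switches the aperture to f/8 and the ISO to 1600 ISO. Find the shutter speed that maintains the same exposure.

Aperture: f/16 → f/11 → f/8 — 2 stops opened up (brighter).
ISO: 800 → 1600 — 1 stop higher (brighter).
Net change so far: 3 stops brighter. Offset with the shutter speed: 1/250 → 1/500 → 1/1000 → 1/2000.

1/2000s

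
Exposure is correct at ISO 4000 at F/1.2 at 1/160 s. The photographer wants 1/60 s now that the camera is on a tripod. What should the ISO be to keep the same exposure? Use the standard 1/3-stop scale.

Shutter speed: 1/160 → 1/125 → 1/100 → 1/80 → 1/60 — 1 1/3 stops slower (brighter).
Need 1 1/3 stops darker from the ISO: 4000 → 3200 → 2500 → 2000 → 1600.

ISO 1600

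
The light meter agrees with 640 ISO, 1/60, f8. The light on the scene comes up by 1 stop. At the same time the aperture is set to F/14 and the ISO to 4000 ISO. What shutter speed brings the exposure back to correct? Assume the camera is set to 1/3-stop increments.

1/250s

Scene light: 1 stop brighter.
Aperture: f/8 → f/9 → f/10 → f/11 → f/13 → f/14 — 1 2/3 stops narrower (darker).
ISO: 640 → 800 → 1000 → 1250 → 1600 → 2000 → 2500 → 3200 → 4000 — 2 2/3 stops raised (brighter).
Net so far: 2 stops brighter. Shutter speed: 1/60 → 1/80 → 1/100 → 1/125 → 1/160 → 1/200 → 1/250.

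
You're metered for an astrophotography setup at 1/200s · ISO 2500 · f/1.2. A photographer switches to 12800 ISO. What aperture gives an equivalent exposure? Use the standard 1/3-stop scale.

ISO: 2500 → 3200 → 4000 → 5000 → 6400 → 8000 → 10000 → 12800 — 2 1/3 stops higher (brighter).
Need 2 1/3 stops darker from the aperture: f/1.2 → f/1.4 → f/1.6 → f/1.8 → f/2 → f/2.2 → f/2.5 → f/2.8.

f/2.8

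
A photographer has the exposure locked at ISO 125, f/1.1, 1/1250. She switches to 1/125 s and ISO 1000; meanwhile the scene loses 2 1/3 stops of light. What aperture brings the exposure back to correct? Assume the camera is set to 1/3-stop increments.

f/4.5

Scene light: 2 1/3 stops darker.
Shutter speed: 1/1250 → 1/1000 → 1/800 → 1/640 → 1/500 → 1/400 → 1/320 → 1/250 → 1/200 → 1/160 → 1/125 — 3 1/3 stops slower (brighter).
ISO: 125 → 160 → 200 → 250 → 320 → 400 → 500 → 640 → 800 → 1000 — 3 stops higher (brighter).
Net so far: 4 stops brighter. Aperture: f/1.1 → f/1.2 → f/1.4 → f/1.6 → f/1.8 → f/2 → f/2.2 → f/2.5 → f/2.8 → f/3.2 → f/3.5 → f/4 → f/4.5.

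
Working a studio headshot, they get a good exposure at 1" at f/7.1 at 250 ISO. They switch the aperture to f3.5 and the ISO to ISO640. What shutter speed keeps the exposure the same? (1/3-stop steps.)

Aperture: f/7.1 → f/6.3 → f/5.6 → f/5 → f/4.5 → f/4 → f/3.5 — 2 stops larger aperture (brighter).
ISO: 250 → 320 → 400 → 500 → 640 — 1 1/3 stops higher (brighter).
Net change so far: 3 1/3 stops brighter. Offset with the shutter speed: 1 → 0.8 → 0.6 → 0.5 → 0.4 → 0.3 → 1/4 → 1/5 → 1/6 → 1/8 → 1/10.

1/10s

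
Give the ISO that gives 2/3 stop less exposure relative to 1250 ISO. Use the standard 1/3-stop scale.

ISO 800

ISO: 1250 → 1000 → 800 — 2/3 stop dropped (darker).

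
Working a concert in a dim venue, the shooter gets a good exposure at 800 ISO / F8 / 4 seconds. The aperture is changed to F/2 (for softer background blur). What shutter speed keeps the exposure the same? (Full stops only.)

1/4s

Aperture: f/8 → f/5.6 → f/4 → f/2.8 → f/2 — 4 stops wider (brighter).
Need 4 stops darker from the shutter speed: 4 → 2 → 1 → 1/2 → 1/4.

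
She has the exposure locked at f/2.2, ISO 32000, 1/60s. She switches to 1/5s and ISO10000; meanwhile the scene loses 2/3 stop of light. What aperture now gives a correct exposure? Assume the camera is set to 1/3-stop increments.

f/3.5

Scene light: 2/3 stop darker.
Shutter speed: 1/60 → 1/50 → 1/40 → 1/30 → 1/25 → 1/20 → 1/15 → 1/13 → 1/10 → 1/8 → 1/6 → 1/5 — 3 2/3 stops longer (brighter).
ISO: 32000 → 25600 → 20000 → 16000 → 12800 → 10000 — 1 2/3 stops lower (darker).
Net so far: 1 1/3 stops brighter. Aperture: f/2.2 → f/2.5 → f/2.8 → f/3.2 → f/3.5.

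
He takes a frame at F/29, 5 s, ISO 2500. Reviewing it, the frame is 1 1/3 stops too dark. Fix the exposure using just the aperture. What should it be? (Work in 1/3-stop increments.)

Underexposed by 1 1/3 stops → need 1 1/3 stops brighter.
Aperture: f/29 → f/25 → f/22 → f/20 → f/18.

f/18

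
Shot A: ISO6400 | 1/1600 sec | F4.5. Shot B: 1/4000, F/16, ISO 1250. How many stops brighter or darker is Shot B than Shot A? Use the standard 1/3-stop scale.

Aperture: f/4.5 → f/5 → f/5.6 → f/6.3 → f/7.1 → f/8 → f/9 → f/10 → f/11 → f/13 → f/14 → f/16 — 3 2/3 stops smaller aperture (darker).
Shutter speed: 1/1600 → 1/2000 → 1/2500 → 1/3200 → 1/4000 — 1 1/3 stops shorter (darker).
ISO: 6400 → 5000 → 4000 → 3200 → 2500 → 2000 → 1600 → 1250 — 2 1/3 stops lower (darker).
Net: −3 2/3 −1 1/3 −2 1/3 = −7 1/3 stops.

7 1/3 stops darker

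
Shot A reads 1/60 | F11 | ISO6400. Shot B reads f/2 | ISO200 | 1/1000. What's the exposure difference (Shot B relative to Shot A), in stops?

4 stops darker

Aperture: f/11 → f/8 → f/5.6 → f/4 → f/2.8 → f/2 — 5 stops opened up (brighter).
Shutter speed: 1/60 → 1/125 → 1/250 → 1/500 → 1/1000 — 4 stops shorter (darker).
ISO: 6400 → 3200 → 1600 → 800 → 400 → 200 — 5 stops lower (darker).
Net: +5 −4 −5 = −4 stops.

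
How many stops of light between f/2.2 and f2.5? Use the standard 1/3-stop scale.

1/3 stop

f/2.2 → f/2.5 — count the steps: 1 third-stops = 1/3 stop.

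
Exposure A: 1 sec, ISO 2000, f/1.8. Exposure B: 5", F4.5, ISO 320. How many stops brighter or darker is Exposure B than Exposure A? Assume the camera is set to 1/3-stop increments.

Aperture: f/1.8 → f/2 → f/2.2 → f/2.5 → f/2.8 → f/3.2 → f/3.5 → f/4 → f/4.5 — 2 2/3 stops stopped down (darker).
Shutter speed: 1 → 1.3 → 1.6 → 2 → 2.5 → 3.2 → 4 → 5 — 2 1/3 stops longer (brighter).
ISO: 2000 → 1600 → 1250 → 1000 → 800 → 640 → 500 → 400 → 320 — 2 2/3 stops dropped (darker).
Net: −2 2/3 +2 1/3 −2 2/3 = −3 stops.

3 stops darker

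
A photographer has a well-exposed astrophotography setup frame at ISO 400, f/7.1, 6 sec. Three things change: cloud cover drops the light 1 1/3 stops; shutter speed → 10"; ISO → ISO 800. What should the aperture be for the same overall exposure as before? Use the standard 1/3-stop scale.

Scene light: 1 1/3 stops darker.
Shutter speed: 6 → 8 → 10 — 2/3 stop slower (brighter).
ISO: 400 → 500 → 640 → 800 — 1 stop raised (brighter).
Net so far: 1/3 stop brighter. Aperture: f/7.1 → f/8.

f/8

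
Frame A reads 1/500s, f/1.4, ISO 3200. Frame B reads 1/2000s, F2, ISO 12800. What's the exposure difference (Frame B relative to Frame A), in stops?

Aperture: f/1.4 → f/2 — 1 stop stopped down (darker).
Shutter speed: 1/500 → 1/1000 → 1/2000 — 2 stops faster (darker).
ISO: 3200 → 6400 → 12800 — 2 stops higher (brighter).
Net: −1 −2 +2 = −1 stop.

1 stop darker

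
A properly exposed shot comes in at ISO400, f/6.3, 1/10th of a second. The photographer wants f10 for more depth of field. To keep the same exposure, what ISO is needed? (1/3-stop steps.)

Aperture: f/6.3 → f/7.1 → f/8 → f/9 → f/10 — 1 1/3 stops stopped down (darker).
Need 1 1/3 stops brighter from the ISO: 400 → 500 → 640 → 800 → 1000.

ISO 1000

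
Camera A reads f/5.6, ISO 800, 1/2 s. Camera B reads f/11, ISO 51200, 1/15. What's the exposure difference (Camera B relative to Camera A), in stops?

Aperture: f/5.6 → f/8 → f/11 — 2 stops smaller aperture (darker).
Shutter speed: 1/2 → 1/4 → 1/8 → 1/15 — 3 stops faster (darker).
ISO: 800 → 1600 → 3200 → 6400 → 12800 → 25600 → 51200 — 6 stops higher (brighter).
Net: −2 −3 +6 = +1 stop.

1 stop brighter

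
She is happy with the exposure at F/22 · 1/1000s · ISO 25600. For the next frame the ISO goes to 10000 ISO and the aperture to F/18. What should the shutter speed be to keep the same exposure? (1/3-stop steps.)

1/640s

ISO: 25600 → 20000 → 16000 → 12800 → 10000 — 1 1/3 stops dropped (darker).
Aperture: f/22 → f/20 → f/18 — 2/3 stop wider (brighter).
Net change so far: 2/3 stop darker. Offset with the shutter speed: 1/1000 → 1/800 → 1/640.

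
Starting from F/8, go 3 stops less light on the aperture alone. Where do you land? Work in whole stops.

f/22

Aperture: f/8 → f/11 → f/16 → f/22 — 3 stops narrower (darker).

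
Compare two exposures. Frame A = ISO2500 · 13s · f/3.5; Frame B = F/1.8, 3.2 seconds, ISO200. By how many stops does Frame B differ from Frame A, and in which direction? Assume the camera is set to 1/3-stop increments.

3 2/3 stops darker

Aperture: f/3.5 → f/3.2 → f/2.8 → f/2.5 → f/2.2 → f/2 → f/1.8 — 2 stops wider (brighter).
Shutter speed: 13 → 10 → 8 → 6 → 5 → 4 → 3.2 — 2 stops faster (darker).
ISO: 2500 → 2000 → 1600 → 1250 → 1000 → 800 → 640 → 500 → 400 → 320 → 250 → 200 — 3 2/3 stops lower (darker).
Net: +2 −2 −3 2/3 = −3 2/3 stops.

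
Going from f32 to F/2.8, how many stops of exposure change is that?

7 stops

f/32 → f/22 → f/16 → f/11 → f/8 → f/5.6 → f/4 → f/2.8 — count the steps: 7 stops.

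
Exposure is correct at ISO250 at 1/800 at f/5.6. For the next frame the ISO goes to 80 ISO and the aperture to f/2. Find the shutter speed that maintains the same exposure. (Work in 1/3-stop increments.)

ISO: 250 → 200 → 160 → 125 → 100 → 80 — 1 2/3 stops dropped (darker).
Aperture: f/5.6 → f/5 → f/4.5 → f/4 → f/3.5 → f/3.2 → f/2.8 → f/2.5 → f/2.2 → f/2 — 3 stops opened up (brighter).
Net change so far: 1 1/3 stops brighter. Offset with the shutter speed: 1/800 → 1/1000 → 1/1250 → 1/1600 → 1/2000.

1/2000s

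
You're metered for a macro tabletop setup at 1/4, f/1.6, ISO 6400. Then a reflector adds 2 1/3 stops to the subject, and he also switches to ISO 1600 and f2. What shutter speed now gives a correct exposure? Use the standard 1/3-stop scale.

Scene light: 2 1/3 stops brighter.
ISO: 6400 → 5000 → 4000 → 3200 → 2500 → 2000 → 1600 — 2 stops dropped (darker).
Aperture: f/1.6 → f/1.8 → f/2 — 2/3 stop smaller aperture (darker).
Net so far: 1/3 stop darker. Shutter speed: 1/4 → 0.3.

0.3 s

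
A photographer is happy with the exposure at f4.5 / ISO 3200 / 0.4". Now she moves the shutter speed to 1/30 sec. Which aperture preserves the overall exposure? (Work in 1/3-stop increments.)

f/1.2

Shutter speed: 0.4 → 0.3 → 1/4 → 1/5 → 1/6 → 1/8 → 1/10 → 1/13 → 1/15 → 1/20 → 1/25 → 1/30 — 3 2/3 stops shorter (darker).
Need 3 2/3 stops brighter from the aperture: f/4.5 → f/4 → f/3.5 → f/3.2 → f/2.8 → f/2.5 → f/2.2 → f/2 → f/1.8 → f/1.6 → f/1.4 → f/1.2.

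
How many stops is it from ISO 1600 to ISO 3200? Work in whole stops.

1600 → 3200 — count the steps: 1 stop.

1 stop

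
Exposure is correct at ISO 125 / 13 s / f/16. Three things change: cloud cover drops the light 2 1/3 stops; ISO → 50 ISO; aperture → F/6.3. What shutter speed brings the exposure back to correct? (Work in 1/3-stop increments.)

Scene light: 2 1/3 stops darker.
ISO: 125 → 100 → 80 → 64 → 50 — 1 1/3 stops dropped (darker).
Aperture: f/16 → f/14 → f/13 → f/11 → f/10 → f/9 → f/8 → f/7.1 → f/6.3 — 2 2/3 stops larger aperture (brighter).
Net so far: 1 stop darker. Shutter speed: 13 → 15 → 20 → 25.

25 s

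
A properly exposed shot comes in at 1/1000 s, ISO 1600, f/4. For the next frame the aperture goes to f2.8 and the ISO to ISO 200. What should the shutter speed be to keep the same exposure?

1/250s

Aperture: f/4 → f/2.8 — 1 stop larger aperture (brighter).
ISO: 1600 → 800 → 400 → 200 — 3 stops lower (darker).
Net change so far: 2 stops darker. Offset with the shutter speed: 1/1000 → 1/500 → 1/250.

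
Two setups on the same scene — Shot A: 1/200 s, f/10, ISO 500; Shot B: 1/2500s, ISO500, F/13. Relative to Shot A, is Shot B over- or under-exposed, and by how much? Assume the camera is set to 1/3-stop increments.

4 1/3 stops darker

Aperture: f/10 → f/11 → f/13 — 2/3 stop smaller aperture (darker).
Shutter speed: 1/200 → 1/250 → 1/320 → 1/400 → 1/500 → 1/640 → 1/800 → 1/1000 → 1/1250 → 1/1600 → 1/2000 → 1/2500 — 3 2/3 stops faster (darker).
ISO: unchanged.
Net: −2/3 −3 2/3 = −4 1/3 stops.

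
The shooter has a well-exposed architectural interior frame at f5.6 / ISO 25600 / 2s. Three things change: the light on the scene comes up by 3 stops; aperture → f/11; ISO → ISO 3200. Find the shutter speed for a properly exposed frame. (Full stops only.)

Scene light: 3 stops brighter.
Aperture: f/5.6 → f/8 → f/11 — 2 stops smaller aperture (darker).
ISO: 25600 → 12800 → 6400 → 3200 — 3 stops dropped (darker).
Net so far: 2 stops darker. Shutter speed: 2 → 4 → 8.

8 s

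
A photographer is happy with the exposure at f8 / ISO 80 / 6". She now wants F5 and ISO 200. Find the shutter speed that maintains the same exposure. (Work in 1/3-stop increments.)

Aperture: f/8 → f/7.1 → f/6.3 → f/5.6 → f/5 — 1 1/3 stops larger aperture (brighter).
ISO: 80 → 100 → 125 → 160 → 200 — 1 1/3 stops raised (brighter).
Net change so far: 2 2/3 stops brighter. Offset with the shutter speed: 6 → 5 → 4 → 3.2 → 2.5 → 2 → 1.6 → 1.3 → 1.

1 s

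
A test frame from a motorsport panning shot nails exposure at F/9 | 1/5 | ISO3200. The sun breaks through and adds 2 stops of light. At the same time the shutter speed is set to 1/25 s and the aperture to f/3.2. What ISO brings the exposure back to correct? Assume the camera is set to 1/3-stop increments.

Scene light: 2 stops brighter.
Shutter speed: 1/5 → 1/6 → 1/8 → 1/10 → 1/13 → 1/15 → 1/20 → 1/25 — 2 1/3 stops shorter (darker).
Aperture: f/9 → f/8 → f/7.1 → f/6.3 → f/5.6 → f/5 → f/4.5 → f/4 → f/3.5 → f/3.2 — 3 stops larger aperture (brighter).
Net so far: 2 2/3 stops brighter. ISO: 3200 → 2500 → 2000 → 1600 → 1250 → 1000 → 800 → 640 → 500.

ISO 500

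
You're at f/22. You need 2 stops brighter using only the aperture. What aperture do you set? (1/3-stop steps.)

Aperture: f/22 → f/20 → f/18 → f/16 → f/14 → f/13 → f/11 — 2 stops larger aperture (brighter).

f/11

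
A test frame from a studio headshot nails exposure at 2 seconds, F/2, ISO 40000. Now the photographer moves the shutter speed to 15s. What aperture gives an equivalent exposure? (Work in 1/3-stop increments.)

Shutter speed: 2 → 2.5 → 3.2 → 4 → 5 → 6 → 8 → 10 → 13 → 15 — 3 stops longer (brighter).
Need 3 stops darker from the aperture: f/2 → f/2.2 → f/2.5 → f/2.8 → f/3.2 → f/3.5 → f/4 → f/4.5 → f/5 → f/5.6.

f/5.6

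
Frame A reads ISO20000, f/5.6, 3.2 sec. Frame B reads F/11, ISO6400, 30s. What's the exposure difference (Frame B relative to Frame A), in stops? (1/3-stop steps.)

1/3 stop darker

Aperture: f/5.6 → f/6.3 → f/7.1 → f/8 → f/9 → f/10 → f/11 — 2 stops smaller aperture (darker).
Shutter speed: 3.2 → 4 → 5 → 6 → 8 → 10 → 13 → 15 → 20 → 25 → 30 — 3 1/3 stops slower (brighter).
ISO: 20000 → 16000 → 12800 → 10000 → 8000 → 6400 — 1 2/3 stops dropped (darker).
Net: −2 +3 1/3 −1 2/3 = −1/3 stops.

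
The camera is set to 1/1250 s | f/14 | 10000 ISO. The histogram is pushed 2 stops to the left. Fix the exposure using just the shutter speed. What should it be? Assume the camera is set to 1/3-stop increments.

1/320s

Underexposed by 2 stops → need 2 stops brighter.
Shutter speed: 1/1250 → 1/1000 → 1/800 → 1/640 → 1/500 → 1/400 → 1/320.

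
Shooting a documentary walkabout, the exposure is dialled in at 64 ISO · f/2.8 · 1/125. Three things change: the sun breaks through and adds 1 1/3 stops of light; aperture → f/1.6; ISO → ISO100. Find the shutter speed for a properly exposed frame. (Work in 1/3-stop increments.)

1/1600s

Scene light: 1 1/3 stops brighter.
Aperture: f/2.8 → f/2.5 → f/2.2 → f/2 → f/1.8 → f/1.6 — 1 2/3 stops larger aperture (brighter).
ISO: 64 → 80 → 100 — 2/3 stop higher (brighter).
Net so far: 3 2/3 stops brighter. Shutter speed: 1/125 → 1/160 → 1/200 → 1/250 → 1/320 → 1/400 → 1/500 → 1/640 → 1/800 → 1/1000 → 1/1250 → 1/1600.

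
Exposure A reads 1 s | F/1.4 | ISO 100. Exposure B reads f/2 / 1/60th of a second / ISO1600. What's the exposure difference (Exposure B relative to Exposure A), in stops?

Aperture: f/1.4 → f/2 — 1 stop stopped down (darker).
Shutter speed: 1 → 1/2 → 1/4 → 1/8 → 1/15 → 1/30 → 1/60 — 6 stops faster (darker).
ISO: 100 → 200 → 400 → 800 → 1600 — 4 stops higher (brighter).
Net: −1 −6 +4 = −3 stops.

3 stops darker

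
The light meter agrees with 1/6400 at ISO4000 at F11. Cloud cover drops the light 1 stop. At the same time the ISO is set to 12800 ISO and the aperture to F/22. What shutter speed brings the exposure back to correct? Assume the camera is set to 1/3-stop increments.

Scene light: 1 stop darker.
ISO: 4000 → 5000 → 6400 → 8000 → 10000 → 12800 — 1 2/3 stops higher (brighter).
Aperture: f/11 → f/13 → f/14 → f/16 → f/18 → f/20 → f/22 — 2 stops narrower (darker).
Net so far: 1 1/3 stops darker. Shutter speed: 1/6400 → 1/5000 → 1/4000 → 1/3200 → 1/2500.

1/2500s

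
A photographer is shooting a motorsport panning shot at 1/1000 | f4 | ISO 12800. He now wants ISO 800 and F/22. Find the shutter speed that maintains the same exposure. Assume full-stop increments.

1/2s

ISO: 12800 → 6400 → 3200 → 1600 → 800 — 4 stops lower (darker).
Aperture: f/4 → f/5.6 → f/8 → f/11 → f/16 → f/22 — 5 stops narrower (darker).
Net change so far: 9 stops darker. Offset with the shutter speed: 1/1000 → 1/500 → 1/250 → 1/125 → 1/60 → 1/30 → 1/15 → 1/8 → 1/4 → 1/2.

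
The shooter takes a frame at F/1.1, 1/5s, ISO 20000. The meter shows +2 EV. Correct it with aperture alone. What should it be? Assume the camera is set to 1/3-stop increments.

f/2.2

Overexposed by 2 stops → need 2 stops darker.
Aperture: f/1.1 → f/1.2 → f/1.4 → f/1.6 → f/1.8 → f/2 → f/2.2.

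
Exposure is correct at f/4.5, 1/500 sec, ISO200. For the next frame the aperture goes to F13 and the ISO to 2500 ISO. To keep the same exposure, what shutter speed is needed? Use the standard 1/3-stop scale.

1/800s

Aperture: f/4.5 → f/5 → f/5.6 → f/6.3 → f/7.1 → f/8 → f/9 → f/10 → f/11 → f/13 — 3 stops smaller aperture (darker).
ISO: 200 → 250 → 320 → 400 → 500 → 640 → 800 → 1000 → 1250 → 1600 → 2000 → 2500 — 3 2/3 stops raised (brighter).
Net change so far: 2/3 stop brighter. Offset with the shutter speed: 1/500 → 1/640 → 1/800.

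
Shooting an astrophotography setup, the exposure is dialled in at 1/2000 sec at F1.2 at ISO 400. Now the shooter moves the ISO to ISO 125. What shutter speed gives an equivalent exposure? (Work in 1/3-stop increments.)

1/640s

ISO: 400 → 320 → 250 → 200 → 160 → 125 — 1 2/3 stops lower (darker).
Need 1 2/3 stops brighter from the shutter speed: 1/2000 → 1/1600 → 1/1250 → 1/1000 → 1/800 → 1/640.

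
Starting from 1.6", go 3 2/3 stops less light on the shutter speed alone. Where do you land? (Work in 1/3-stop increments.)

1/8s

Shutter speed: 1.6 → 1.3 → 1 → 0.8 → 0.6 → 0.5 → 0.4 → 0.3 → 1/4 → 1/5 → 1/6 → 1/8 — 3 2/3 stops faster (darker).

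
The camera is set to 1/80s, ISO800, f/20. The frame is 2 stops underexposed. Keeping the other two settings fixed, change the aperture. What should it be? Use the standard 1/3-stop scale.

f/10

Underexposed by 2 stops → need 2 stops brighter.
Aperture: f/20 → f/18 → f/16 → f/14 → f/13 → f/11 → f/10.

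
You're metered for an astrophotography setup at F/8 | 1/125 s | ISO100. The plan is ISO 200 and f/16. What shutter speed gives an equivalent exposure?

1/60s

ISO: 100 → 200 — 1 stop higher (brighter).
Aperture: f/8 → f/11 → f/16 — 2 stops smaller aperture (darker).
Net change so far: 1 stop darker. Offset with the shutter speed: 1/125 → 1/60.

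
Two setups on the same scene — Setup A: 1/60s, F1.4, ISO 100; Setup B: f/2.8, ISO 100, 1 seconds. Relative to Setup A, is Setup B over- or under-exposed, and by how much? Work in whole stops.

Aperture: f/1.4 → f/2 → f/2.8 — 2 stops stopped down (darker).
Shutter speed: 1/60 → 1/30 → 1/15 → 1/8 → 1/4 → 1/2 → 1 — 6 stops longer (brighter).
ISO: unchanged.
Net: −2 +6 = +4 stops.

4 stops brighter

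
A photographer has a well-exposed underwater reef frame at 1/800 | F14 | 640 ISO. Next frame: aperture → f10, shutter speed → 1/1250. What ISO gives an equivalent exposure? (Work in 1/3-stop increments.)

Aperture: f/14 → f/13 → f/11 → f/10 — 1 stop larger aperture (brighter).
Shutter speed: 1/800 → 1/1000 → 1/1250 — 2/3 stop faster (darker).
Net change so far: 1/3 stop brighter. Offset with the ISO: 640 → 500.

ISO 500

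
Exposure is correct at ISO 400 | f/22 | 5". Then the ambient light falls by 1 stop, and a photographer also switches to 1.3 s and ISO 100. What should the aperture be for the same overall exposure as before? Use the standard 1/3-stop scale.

f/4

Scene light: 1 stop darker.
Shutter speed: 5 → 4 → 3.2 → 2.5 → 2 → 1.6 → 1.3 — 2 stops shorter (darker).
ISO: 400 → 320 → 250 → 200 → 160 → 125 → 100 — 2 stops lower (darker).
Net so far: 5 stops darker. Aperture: f/22 → f/20 → f/18 → f/16 → f/14 → f/13 → f/11 → f/10 → f/9 → f/8 → f/7.1 → f/6.3 → f/5.6 → f/5 → f/4.5 → f/4.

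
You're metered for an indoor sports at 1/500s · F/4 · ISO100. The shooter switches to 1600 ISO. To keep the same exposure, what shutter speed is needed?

ISO: 100 → 200 → 400 → 800 → 1600 — 4 stops higher (brighter).
Need 4 stops darker from the shutter speed: 1/500 → 1/1000 → 1/2000 → 1/4000 → 1/8000.

1/8000s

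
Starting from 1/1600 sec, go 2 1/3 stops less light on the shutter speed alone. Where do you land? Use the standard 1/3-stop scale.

Shutter speed: 1/1600 → 1/2000 → 1/2500 → 1/3200 → 1/4000 → 1/5000 → 1/6400 → 1/8000 — 2 1/3 stops shorter (darker).

1/8000s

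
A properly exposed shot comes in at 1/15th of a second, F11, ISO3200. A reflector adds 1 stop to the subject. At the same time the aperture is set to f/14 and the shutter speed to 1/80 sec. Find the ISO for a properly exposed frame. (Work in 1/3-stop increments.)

Scene light: 1 stop brighter.
Aperture: f/11 → f/13 → f/14 — 2/3 stop smaller aperture (darker).
Shutter speed: 1/15 → 1/20 → 1/25 → 1/30 → 1/40 → 1/50 → 1/60 → 1/80 — 2 1/3 stops shorter (darker).
Net so far: 2 stops darker. ISO: 3200 → 4000 → 5000 → 6400 → 8000 → 10000 → 12800.

ISO 12800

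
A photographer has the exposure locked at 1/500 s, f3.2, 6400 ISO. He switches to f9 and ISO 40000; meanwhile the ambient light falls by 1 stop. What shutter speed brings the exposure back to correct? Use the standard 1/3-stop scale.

Scene light: 1 stop darker.
Aperture: f/3.2 → f/3.5 → f/4 → f/4.5 → f/5 → f/5.6 → f/6.3 → f/7.1 → f/8 → f/9 — 3 stops narrower (darker).
ISO: 6400 → 8000 → 10000 → 12800 → 16000 → 20000 → 25600 → 32000 → 40000 — 2 2/3 stops raised (brighter).
Net so far: 1 1/3 stops darker. Shutter speed: 1/500 → 1/400 → 1/320 → 1/250 → 1/200.

1/200s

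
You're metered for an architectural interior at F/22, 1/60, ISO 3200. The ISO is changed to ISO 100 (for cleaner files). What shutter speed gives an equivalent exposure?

1/2s

ISO: 3200 → 1600 → 800 → 400 → 200 → 100 — 5 stops dropped (darker).
Need 5 stops brighter from the shutter speed: 1/60 → 1/30 → 1/15 → 1/8 → 1/4 → 1/2.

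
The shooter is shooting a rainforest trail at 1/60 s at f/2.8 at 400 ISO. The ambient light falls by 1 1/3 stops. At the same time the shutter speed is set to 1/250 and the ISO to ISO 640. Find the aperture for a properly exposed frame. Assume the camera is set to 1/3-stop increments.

Scene light: 1 1/3 stops darker.
Shutter speed: 1/60 → 1/80 → 1/100 → 1/125 → 1/160 → 1/200 → 1/250 — 2 stops faster (darker).
ISO: 400 → 500 → 640 — 2/3 stop raised (brighter).
Net so far: 2 2/3 stops darker. Aperture: f/2.8 → f/2.5 → f/2.2 → f/2 → f/1.8 → f/1.6 → f/1.4 → f/1.2 → f/1.1.

f/1.1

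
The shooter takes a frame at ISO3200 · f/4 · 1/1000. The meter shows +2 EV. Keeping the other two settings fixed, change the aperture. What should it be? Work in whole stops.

f/8

Overexposed by 2 stops → need 2 stops darker.
Aperture: f/4 → f/5.6 → f/8.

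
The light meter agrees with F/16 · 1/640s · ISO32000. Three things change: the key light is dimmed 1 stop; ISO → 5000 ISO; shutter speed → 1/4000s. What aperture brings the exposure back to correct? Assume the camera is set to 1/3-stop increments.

f/1.8

Scene light: 1 stop darker.
ISO: 32000 → 25600 → 20000 → 16000 → 12800 → 10000 → 8000 → 6400 → 5000 — 2 2/3 stops dropped (darker).
Shutter speed: 1/640 → 1/800 → 1/1000 → 1/1250 → 1/1600 → 1/2000 → 1/2500 → 1/3200 → 1/4000 — 2 2/3 stops shorter (darker).
Net so far: 6 1/3 stops darker. Aperture: f/16 → f/14 → f/13 → f/11 → f/10 → f/9 → f/8 → f/7.1 → f/6.3 → f/5.6 → f/5 → f/4.5 → f/4 → f/3.5 → f/3.2 → f/2.8 → f/2.5 → f/2.2 → f/2 → f/1.8.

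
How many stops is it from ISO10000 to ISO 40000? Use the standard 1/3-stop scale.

10000 → 12800 → 16000 → 20000 → 25600 → 32000 → 40000 — count the steps: 6 third-stops = 2 stops.

2 stops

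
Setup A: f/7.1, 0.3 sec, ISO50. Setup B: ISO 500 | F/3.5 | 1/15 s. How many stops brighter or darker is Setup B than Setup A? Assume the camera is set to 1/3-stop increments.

Aperture: f/7.1 → f/6.3 → f/5.6 → f/5 → f/4.5 → f/4 → f/3.5 — 2 stops wider (brighter).
Shutter speed: 0.3 → 1/4 → 1/5 → 1/6 → 1/8 → 1/10 → 1/13 → 1/15 — 2 1/3 stops faster (darker).
ISO: 50 → 64 → 80 → 100 → 125 → 160 → 200 → 250 → 320 → 400 → 500 — 3 1/3 stops higher (brighter).
Net: +2 −2 1/3 +3 1/3 = +3 stops.

3 stops brighter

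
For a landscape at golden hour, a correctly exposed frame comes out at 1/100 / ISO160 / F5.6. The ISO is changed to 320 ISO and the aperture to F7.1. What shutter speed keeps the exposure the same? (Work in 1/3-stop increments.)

ISO: 160 → 200 → 250 → 320 — 1 stop raised (brighter).
Aperture: f/5.6 → f/6.3 → f/7.1 — 2/3 stop smaller aperture (darker).
Net change so far: 1/3 stop brighter. Offset with the shutter speed: 1/100 → 1/125.

1/125s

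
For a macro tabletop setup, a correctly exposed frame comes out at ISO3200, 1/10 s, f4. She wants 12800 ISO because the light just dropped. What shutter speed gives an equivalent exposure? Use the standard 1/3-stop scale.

ISO: 3200 → 4000 → 5000 → 6400 → 8000 → 10000 → 12800 — 2 stops higher (brighter).
Need 2 stops darker from the shutter speed: 1/10 → 1/13 → 1/15 → 1/20 → 1/25 → 1/30 → 1/40.

1/40s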